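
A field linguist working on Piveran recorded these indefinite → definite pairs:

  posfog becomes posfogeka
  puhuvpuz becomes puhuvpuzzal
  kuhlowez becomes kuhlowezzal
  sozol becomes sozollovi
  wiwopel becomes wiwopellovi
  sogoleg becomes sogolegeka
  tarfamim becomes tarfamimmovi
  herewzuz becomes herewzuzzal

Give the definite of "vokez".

vokezzal

"vokez" ends in -z. The stems ending in -z (puhuvpuz → puhuvpuzzal, herewzuz → herewzuzzal, kuhlowez → kuhlowezzal) double the final consonant and add -al.
So vokez → vokezzal.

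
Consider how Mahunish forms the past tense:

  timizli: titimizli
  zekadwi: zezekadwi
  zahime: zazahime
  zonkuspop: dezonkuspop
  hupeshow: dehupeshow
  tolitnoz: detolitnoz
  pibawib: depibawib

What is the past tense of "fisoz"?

defisoz

timizli and pibawib both have last vowel 'i' yet inflect differently (titimizli, depibawib), so the last vowel is not what conditions the rule; whether the stem ends in a vowel or a consonant is.
"fisoz" ends in a consonant. The stems ending in a consonant (zonkuspop → dezonkuspop, hupeshow → dehupeshow, tolitnoz → detolitnoz) add the prefix de-.
So fisoz → defisoz.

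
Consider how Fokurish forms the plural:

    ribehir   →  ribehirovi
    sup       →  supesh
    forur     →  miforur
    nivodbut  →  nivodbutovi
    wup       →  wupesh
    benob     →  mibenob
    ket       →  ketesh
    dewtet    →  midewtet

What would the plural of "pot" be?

"pot" has 1 vowel. The stems with 1 vowel (ket → ketesh, sup → supesh, wup → wupesh) add -esh.
So pot → potesh.

potesh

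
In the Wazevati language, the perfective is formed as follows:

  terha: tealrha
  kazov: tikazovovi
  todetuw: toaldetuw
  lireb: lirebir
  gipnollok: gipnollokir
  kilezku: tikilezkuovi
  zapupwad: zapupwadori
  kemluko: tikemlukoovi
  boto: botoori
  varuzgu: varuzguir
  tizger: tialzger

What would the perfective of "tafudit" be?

taalfudit

boto and kemluko both end in -o yet inflect differently (botoori, tikemlukoovi), so the final letter is not what conditions the rule; the first letter is.
"tafudit" begins with t-. The stems beginning with t- (tizger → tialzger, todetuw → toaldetuw, terha → tealrha) insert -al- after the first vowel.
So tafudit → taalfudit.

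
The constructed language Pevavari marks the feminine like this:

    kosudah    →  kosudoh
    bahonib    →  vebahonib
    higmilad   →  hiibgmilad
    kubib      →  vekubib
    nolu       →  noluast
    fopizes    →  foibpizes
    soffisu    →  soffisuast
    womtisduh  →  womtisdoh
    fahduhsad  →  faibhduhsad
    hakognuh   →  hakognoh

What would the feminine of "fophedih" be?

fophedoh

hakognuh and nolu both have last vowel 'u' yet inflect differently (hakognoh, noluast), so the last vowel is not what conditions the rule; the final letter is.
"fophedih" ends in -h. The stems ending in -h (hakognuh → hakognoh, kosudah → kosudoh, womtisduh → womtisdoh) change the last vowel to 'o'.
So fophedih → fophedoh.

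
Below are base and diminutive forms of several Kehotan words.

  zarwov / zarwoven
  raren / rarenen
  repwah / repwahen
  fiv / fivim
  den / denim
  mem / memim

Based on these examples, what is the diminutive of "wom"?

womim

den and raren both end in -n yet inflect differently (denim, rarenen), so the final letter is not what conditions the rule; the number of vowels is.
"wom" has 1 vowel. The stems with 1 vowel (fiv → fivim, mem → memim, den → denim) add -im.
The other pattern: stems with 2 vowels add -en.
So wom → womim.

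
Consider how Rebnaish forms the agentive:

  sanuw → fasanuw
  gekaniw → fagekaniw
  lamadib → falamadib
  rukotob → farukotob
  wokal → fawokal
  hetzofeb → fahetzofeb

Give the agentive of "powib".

fapowib

Every pair shown (sanuw → fasanuw, gekaniw → fagekaniw, lamadib → falamadib, …) follows the same rule: add the prefix fa-.
So powib → fapowib.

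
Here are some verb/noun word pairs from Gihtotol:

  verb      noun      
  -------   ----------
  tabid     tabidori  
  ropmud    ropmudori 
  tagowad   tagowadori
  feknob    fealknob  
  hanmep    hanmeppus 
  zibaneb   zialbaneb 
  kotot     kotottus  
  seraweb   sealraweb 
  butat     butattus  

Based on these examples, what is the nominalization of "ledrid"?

feknob and kotot both have last vowel 'o' yet inflect differently (fealknob, kotottus), so the last vowel is not what conditions the rule; the final letter is.
"ledrid" ends in -d. The stems ending in -d (ropmud → ropmudori, tabid → tabidori, tagowad → tagowadori) add -ori.
So ledrid → ledridori.

ledridori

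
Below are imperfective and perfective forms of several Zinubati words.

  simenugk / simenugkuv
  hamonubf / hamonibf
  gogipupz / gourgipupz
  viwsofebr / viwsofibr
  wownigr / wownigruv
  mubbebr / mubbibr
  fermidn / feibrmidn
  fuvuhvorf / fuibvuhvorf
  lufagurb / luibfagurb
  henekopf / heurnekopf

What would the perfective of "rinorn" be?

riibnorn

hamonubf and fuvuhvorf both end in -f yet inflect differently (hamonibf, fuibvuhvorf), so the final letter is not what conditions the rule; the second-to-last letter is.
"rinorn" has second-to-last letter 'r'. The stems whose second-to-last letter is 'r' (fuvuhvorf → fuibvuhvorf, lufagurb → luibfagurb) insert -ib- after the first vowel.
So rinorn → riibnorn.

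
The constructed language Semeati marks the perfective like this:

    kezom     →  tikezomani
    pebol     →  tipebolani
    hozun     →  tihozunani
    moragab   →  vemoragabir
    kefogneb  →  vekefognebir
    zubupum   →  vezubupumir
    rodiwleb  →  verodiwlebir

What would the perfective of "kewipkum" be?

vekewipkumir

"kewipkum" has 3 vowels. The stems with 3 vowels (moragab → vemoragabir, kefogneb → vekefognebir, zubupum → vezubupumir) add ve- … -ir around the stem.
The other pattern: stems with 2 vowels add ti- … -ani around the stem.
So kewipkum → vekewipkumir.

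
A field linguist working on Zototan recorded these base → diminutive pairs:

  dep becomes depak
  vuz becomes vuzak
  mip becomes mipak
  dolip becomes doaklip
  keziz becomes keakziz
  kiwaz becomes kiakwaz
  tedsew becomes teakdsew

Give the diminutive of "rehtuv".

dep and dolip both end in -p yet inflect differently (depak, doaklip), so the final letter is not what conditions the rule; the number of vowels is.
"rehtuv" has 2 vowels. The stems with 2 vowels (dolip → doaklip, keziz → keakziz, kiwaz → kiakwaz) insert -ak- after the first vowel.
So rehtuv → reakhtuv.

reakhtuv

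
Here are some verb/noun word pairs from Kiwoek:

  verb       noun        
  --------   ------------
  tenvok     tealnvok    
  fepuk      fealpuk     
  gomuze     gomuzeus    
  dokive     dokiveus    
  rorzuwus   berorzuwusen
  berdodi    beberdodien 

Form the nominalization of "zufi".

bezufien

fepuk and rorzuwus both have last vowel 'u' yet inflect differently (fealpuk, berorzuwusen), so the last vowel is not what conditions the rule; the final letter is.
"zufi" ends in -i. The one such stem in the data (berdodi → beberdodien) adds be- … -en around the stem, so the same rule applies.
So zufi → bezufien.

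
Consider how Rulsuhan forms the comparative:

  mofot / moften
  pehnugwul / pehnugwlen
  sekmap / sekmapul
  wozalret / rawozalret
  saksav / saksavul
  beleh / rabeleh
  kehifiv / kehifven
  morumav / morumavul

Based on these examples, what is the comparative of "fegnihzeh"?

saksav and kehifiv both end in -v yet inflect differently (saksavul, kehifven), so the final letter is not what conditions the rule; the last vowel is.
"fegnihzeh" has last vowel 'e'. The stems whose last vowel is 'e' (wozalret → rawozalret, beleh → rabeleh) add the prefix ra-.
So fegnihzeh → rafegnihzeh.

rafegnihzeh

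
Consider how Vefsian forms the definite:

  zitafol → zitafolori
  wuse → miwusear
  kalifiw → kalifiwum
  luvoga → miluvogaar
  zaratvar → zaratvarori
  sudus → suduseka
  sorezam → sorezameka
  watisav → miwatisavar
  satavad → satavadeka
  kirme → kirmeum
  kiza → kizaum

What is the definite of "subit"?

subiteka

kirme and wuse both end in -e yet inflect differently (kirmeum, miwusear), so the final letter is not what conditions the rule; the first letter is.
"subit" begins with s-. The stems beginning with s- (satavad → satavadeka, sorezam → sorezameka, sudus → suduseka) add -eka.
So subit → subiteka.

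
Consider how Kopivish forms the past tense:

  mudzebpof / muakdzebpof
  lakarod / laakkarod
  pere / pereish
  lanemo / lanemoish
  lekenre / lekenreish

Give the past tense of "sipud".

mudzebpof and lanemo both have last vowel 'o' yet inflect differently (muakdzebpof, lanemoish), so the last vowel is not what conditions the rule; whether the stem ends in a vowel or a consonant is.
"sipud" ends in a consonant. The stems ending in a consonant (mudzebpof → muakdzebpof, lakarod → laakkarod) insert -ak- after the first vowel.
The other pattern: stems ending in a vowel add -ish.
So sipud → siakpud.

siakpud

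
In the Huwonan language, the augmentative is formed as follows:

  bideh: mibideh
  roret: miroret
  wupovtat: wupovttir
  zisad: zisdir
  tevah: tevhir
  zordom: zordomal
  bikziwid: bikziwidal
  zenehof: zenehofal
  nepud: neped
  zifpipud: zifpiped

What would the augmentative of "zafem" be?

mizafem

roret and wupovtat both end in -t yet inflect differently (miroret, wupovttir), so the final letter is not what conditions the rule; the last vowel is.
"zafem" has last vowel 'e'. The stems whose last vowel is 'e' (bideh → mibideh, roret → miroret) add the prefix mi-.
So zafem → mizafem.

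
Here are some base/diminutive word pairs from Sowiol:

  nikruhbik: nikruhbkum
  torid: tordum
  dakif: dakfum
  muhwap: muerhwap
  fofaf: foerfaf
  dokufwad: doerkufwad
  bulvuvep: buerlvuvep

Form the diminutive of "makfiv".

makfvum

dakif and fofaf both end in -f yet inflect differently (dakfum, foerfaf), so the final letter is not what conditions the rule; the last vowel is.
"makfiv" has last vowel 'i'. The stems whose last vowel is 'i' (nikruhbik → nikruhbkum, torid → tordum, dakif → dakfum) delete the last vowel and add -um.
So makfiv → makfvum.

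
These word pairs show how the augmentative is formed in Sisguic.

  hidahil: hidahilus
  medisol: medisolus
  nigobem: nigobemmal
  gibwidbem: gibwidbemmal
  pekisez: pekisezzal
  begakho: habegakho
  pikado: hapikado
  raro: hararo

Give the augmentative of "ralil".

ralilus

medisol and begakho both have last vowel 'o' yet inflect differently (medisolus, habegakho), so the last vowel is not what conditions the rule; the final letter is.
"ralil" ends in -l. The stems ending in -l (hidahil → hidahilus, medisol → medisolus) add -us.
The other patterns: stems ending in -m or -z double the final consonant and add -al; stems ending in -o add the prefix ha-.
So ralil → ralilus.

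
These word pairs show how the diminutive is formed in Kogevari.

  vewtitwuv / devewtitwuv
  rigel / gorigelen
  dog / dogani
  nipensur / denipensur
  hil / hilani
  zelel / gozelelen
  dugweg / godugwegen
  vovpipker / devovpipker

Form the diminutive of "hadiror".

dog and dugweg both end in -g yet inflect differently (dogani, godugwegen), so the final letter is not what conditions the rule; the number of vowels is.
"hadiror" has 3 vowels. The stems with 3 vowels (vewtitwuv → devewtitwuv, vovpipker → devovpipker, nipensur → denipensur) add the prefix de-.
The other patterns: stems with 1 vowel add -ani; stems with 2 vowels add go- … -en around the stem.
So hadiror → dehadiror.

dehadiror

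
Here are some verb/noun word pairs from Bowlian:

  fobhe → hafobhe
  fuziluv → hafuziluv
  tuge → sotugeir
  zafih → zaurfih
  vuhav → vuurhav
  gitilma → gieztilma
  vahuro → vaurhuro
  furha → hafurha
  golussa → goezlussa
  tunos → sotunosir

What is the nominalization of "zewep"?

furha and gitilma both end in -a yet inflect differently (hafurha, gieztilma), so the final letter is not what conditions the rule; the first letter is.
"zewep" begins with z-. The one such stem in the data (zafih → zaurfih) inserts -ur- after the first vowel (as do vuhav, vahuro), so the same rule applies.
The other patterns: stems beginning with f- add the prefix ha-; stems beginning with g- insert -ez- after the first vowel; stems beginning with t- add so- … -ir around the stem.
So zewep → zeurwep.

zeurwep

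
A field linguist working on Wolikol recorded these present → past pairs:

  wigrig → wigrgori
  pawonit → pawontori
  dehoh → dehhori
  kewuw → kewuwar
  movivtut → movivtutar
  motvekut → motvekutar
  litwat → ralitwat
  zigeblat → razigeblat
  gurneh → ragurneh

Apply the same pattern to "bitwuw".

bitwuwar

"bitwuw" has last vowel 'u'. The stems whose last vowel is 'u' (kewuw → kewuwar, movivtut → movivtutar, motvekut → motvekutar) add -ar.
The other patterns: stems whose last vowel is 'i' or 'o' delete the last vowel and add -ori; stems whose last vowel is 'a' or 'e' add the prefix ra-.
So bitwuw → bitwuwar.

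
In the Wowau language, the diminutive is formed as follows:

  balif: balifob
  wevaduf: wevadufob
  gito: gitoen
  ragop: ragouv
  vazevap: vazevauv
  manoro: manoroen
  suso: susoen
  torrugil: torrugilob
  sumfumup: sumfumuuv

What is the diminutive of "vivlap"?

vivlauv

ragop and manoro both have last vowel 'o' yet inflect differently (ragouv, manoroen), so the last vowel is not what conditions the rule; the final letter is.
"vivlap" ends in -p. The stems ending in -p (vazevap → vazevauv, sumfumup → sumfumuuv, ragop → ragouv) drop the final letter and add -uv.
The other patterns: stems ending in -o add -en; stems ending in -f or -l add -ob.
So vivlap → vivlauv.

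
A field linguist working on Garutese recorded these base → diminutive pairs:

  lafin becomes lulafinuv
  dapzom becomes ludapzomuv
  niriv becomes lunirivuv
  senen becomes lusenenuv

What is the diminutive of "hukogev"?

luhukogevuv

Every pair shown (lafin → lulafinuv, dapzom → ludapzomuv, niriv → lunirivuv, …) follows the same rule: add lu- … -uv around the stem.
So hukogev → luhukogevuv.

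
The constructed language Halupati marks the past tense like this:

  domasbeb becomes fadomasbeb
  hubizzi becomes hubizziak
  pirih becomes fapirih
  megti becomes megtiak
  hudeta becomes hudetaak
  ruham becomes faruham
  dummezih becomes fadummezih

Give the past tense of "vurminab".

megti and dummezih both have last vowel 'i' yet inflect differently (megtiak, fadummezih), so the last vowel is not what conditions the rule; whether the stem ends in a vowel or a consonant is.
"vurminab" ends in a consonant. The stems ending in a consonant (dummezih → fadummezih, ruham → faruham, domasbeb → fadomasbeb) add the prefix fa-.
So vurminab → favurminab.

favurminab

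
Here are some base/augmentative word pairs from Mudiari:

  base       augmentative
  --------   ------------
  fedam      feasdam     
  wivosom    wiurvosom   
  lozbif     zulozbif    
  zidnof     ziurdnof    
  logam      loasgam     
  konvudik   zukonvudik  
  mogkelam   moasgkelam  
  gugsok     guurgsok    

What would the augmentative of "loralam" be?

logam and wivosom both end in -m yet inflect differently (loasgam, wiurvosom), so the final letter is not what conditions the rule; the last vowel is.
"loralam" has last vowel 'a'. The stems whose last vowel is 'a' (logam → loasgam, mogkelam → moasgkelam, fedam → feasdam) insert -as- after the first vowel.
So loralam → loasralam.

loasralam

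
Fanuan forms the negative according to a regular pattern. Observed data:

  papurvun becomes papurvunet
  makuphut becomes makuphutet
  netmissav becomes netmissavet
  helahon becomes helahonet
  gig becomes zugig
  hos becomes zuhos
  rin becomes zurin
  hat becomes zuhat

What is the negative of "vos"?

zuvos

papurvun and rin both end in -n yet inflect differently (papurvunet, zurin), so the final letter is not what conditions the rule; the number of vowels is.
"vos" has 1 vowel. The stems with 1 vowel (gig → zugig, hos → zuhos, rin → zurin) add the prefix zu-.
The other pattern: stems with 3 vowels add -et.
So vos → zuvos.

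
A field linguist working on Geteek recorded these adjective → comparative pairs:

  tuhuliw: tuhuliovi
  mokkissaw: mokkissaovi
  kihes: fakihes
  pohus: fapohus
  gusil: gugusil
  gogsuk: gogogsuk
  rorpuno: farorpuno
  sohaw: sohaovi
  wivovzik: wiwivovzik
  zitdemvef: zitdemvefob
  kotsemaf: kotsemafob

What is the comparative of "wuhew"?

wuheovi

kihes and zitdemvef both have last vowel 'e' yet inflect differently (fakihes, zitdemvefob), so the last vowel is not what conditions the rule; the final letter is.
"wuhew" ends in -w. The stems ending in -w (mokkissaw → mokkissaovi, tuhuliw → tuhuliovi, sohaw → sohaovi) drop the final letter and add -ovi.
So wuhew → wuheovi.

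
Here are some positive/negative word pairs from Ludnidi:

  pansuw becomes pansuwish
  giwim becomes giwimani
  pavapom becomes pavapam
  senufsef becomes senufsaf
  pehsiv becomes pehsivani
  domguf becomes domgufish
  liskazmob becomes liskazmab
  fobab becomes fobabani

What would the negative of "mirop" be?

mirap

"mirop" has last vowel 'o'. The stems whose last vowel is 'o' (liskazmob → liskazmab, pavapom → pavapam) change the last vowel to 'a'.
The other patterns: stems whose last vowel is 'a' or 'i' add -ani; stems whose last vowel is 'u' add -ish.
So mirop → mirap.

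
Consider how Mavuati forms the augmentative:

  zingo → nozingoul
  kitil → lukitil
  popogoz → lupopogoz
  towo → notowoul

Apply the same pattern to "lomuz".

lulomuz

towo and popogoz both have last vowel 'o' yet inflect differently (notowoul, lupopogoz), so the last vowel is not what conditions the rule; the final letter is.
"lomuz" ends in -z. The one such stem in the data (popogoz → lupopogoz) adds the prefix lu-, so the same rule applies.
The other pattern: stems ending in -o add no- … -ul around the stem.
So lomuz → lulomuz.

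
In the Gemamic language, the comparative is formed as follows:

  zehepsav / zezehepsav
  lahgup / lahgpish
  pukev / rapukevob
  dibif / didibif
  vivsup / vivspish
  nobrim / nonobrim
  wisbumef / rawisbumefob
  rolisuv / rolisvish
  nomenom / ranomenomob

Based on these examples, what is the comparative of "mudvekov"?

pukev and rolisuv both end in -v yet inflect differently (rapukevob, rolisvish), so the final letter is not what conditions the rule; the last vowel is.
"mudvekov" has last vowel 'o'. The one such stem in the data (nomenom → ranomenomob) adds ra- … -ob around the stem, so the same rule applies.
The other patterns: stems whose last vowel is 'u' delete the last vowel and add -ish; stems whose last vowel is 'a' or 'i' repeat the first consonant+vowel as a prefix.
So mudvekov → ramudvekovob.

ramudvekovob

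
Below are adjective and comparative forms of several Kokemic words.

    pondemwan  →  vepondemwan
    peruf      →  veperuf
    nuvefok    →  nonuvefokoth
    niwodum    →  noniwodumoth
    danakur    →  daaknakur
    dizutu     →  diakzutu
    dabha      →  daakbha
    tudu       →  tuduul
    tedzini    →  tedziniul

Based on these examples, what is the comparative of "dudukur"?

duakdukur

dizutu and tudu both end in -u yet inflect differently (diakzutu, tuduul), so the final letter is not what conditions the rule; the first letter is.
"dudukur" begins with d-. The stems beginning with d- (danakur → daaknakur, dizutu → diakzutu, dabha → daakbha) insert -ak- after the first vowel.
The other patterns: stems beginning with p- add the prefix ve-; stems beginning with n- add no- … -oth around the stem; stems beginning with t- add -ul.
So dudukur → duakdukur.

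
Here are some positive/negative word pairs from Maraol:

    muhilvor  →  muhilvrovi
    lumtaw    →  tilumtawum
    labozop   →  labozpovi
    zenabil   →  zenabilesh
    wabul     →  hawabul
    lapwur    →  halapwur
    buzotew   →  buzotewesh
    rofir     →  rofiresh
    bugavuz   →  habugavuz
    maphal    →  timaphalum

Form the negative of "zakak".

tizakakum

rofir and muhilvor both end in -r yet inflect differently (rofiresh, muhilvrovi), so the final letter is not what conditions the rule; the last vowel is.
"zakak" has last vowel 'a'. The stems whose last vowel is 'a' (lumtaw → tilumtawum, maphal → timaphalum) add ti- … -um around the stem.
So zakak → tizakakum.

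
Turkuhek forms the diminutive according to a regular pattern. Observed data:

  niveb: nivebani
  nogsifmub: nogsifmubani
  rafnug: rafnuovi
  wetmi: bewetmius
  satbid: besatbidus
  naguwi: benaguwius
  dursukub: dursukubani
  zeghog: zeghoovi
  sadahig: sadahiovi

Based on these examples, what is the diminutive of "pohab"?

"pohab" ends in -b. The stems ending in -b (dursukub → dursukubani, niveb → nivebani, nogsifmub → nogsifmubani) add -ani.
The other patterns: stems ending in -g drop the final letter and add -ovi; stems ending in -d or -i add be- … -us around the stem.
So pohab → pohabani.

pohabani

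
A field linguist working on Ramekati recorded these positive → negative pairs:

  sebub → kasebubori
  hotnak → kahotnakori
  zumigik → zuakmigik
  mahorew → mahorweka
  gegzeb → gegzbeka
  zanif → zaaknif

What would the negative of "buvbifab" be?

"buvbifab" has last vowel 'a'. The one such stem in the data (hotnak → kahotnakori) adds ka- … -ori around the stem, so the same rule applies.
So buvbifab → kabuvbifabori.

kabuvbifabori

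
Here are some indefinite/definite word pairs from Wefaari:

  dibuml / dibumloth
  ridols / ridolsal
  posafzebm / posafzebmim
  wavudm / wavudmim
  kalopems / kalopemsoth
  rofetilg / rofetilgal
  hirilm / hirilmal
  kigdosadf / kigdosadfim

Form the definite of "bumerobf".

kalopems and ridols both end in -s yet inflect differently (kalopemsoth, ridolsal), so the final letter is not what conditions the rule; the second-to-last letter is.
"bumerobf" has second-to-last letter 'b'. The one such stem in the data (posafzebm → posafzebmim) adds -im, so the same rule applies.
So bumerobf → bumerobfim.

bumerobfim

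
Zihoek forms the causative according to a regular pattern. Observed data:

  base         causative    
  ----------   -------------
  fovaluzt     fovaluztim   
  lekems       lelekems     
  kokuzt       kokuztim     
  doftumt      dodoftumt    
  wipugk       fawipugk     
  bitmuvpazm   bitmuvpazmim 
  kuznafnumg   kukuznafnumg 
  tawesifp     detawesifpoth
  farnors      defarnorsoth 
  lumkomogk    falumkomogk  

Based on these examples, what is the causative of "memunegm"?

famemunegm

doftumt and fovaluzt both end in -t yet inflect differently (dodoftumt, fovaluztim), so the final letter is not what conditions the rule; the second-to-last letter is.
"memunegm" has second-to-last letter 'g'. The stems whose second-to-last letter is 'g' (lumkomogk → falumkomogk, wipugk → fawipugk) add the prefix fa-.
So memunegm → famemunegm.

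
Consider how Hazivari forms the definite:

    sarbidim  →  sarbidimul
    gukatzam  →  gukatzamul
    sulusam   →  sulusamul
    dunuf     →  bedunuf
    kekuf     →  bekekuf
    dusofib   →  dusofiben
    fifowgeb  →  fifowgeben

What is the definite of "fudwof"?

befudwof

sarbidim and dusofib both have last vowel 'i' yet inflect differently (sarbidimul, dusofiben), so the last vowel is not what conditions the rule; the final letter is.
"fudwof" ends in -f. The stems ending in -f (dunuf → bedunuf, kekuf → bekekuf) add the prefix be-.
So fudwof → befudwof.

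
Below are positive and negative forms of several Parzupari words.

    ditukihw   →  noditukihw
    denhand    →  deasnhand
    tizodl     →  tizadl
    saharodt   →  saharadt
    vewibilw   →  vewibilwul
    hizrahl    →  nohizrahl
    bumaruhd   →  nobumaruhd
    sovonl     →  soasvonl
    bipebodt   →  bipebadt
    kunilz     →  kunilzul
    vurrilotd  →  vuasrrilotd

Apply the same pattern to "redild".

redildul

ditukihw and vewibilw both end in -w yet inflect differently (noditukihw, vewibilwul), so the final letter is not what conditions the rule; the second-to-last letter is.
"redild" has second-to-last letter 'l'. The stems whose second-to-last letter is 'l' (vewibilw → vewibilwul, kunilz → kunilzul) add -ul.
The other patterns: stems whose second-to-last letter is 'h' add the prefix no-; stems whose second-to-last letter is 'd' change the last vowel to 'a'; stems whose second-to-last letter is 'n' or 't' insert -as- after the first vowel.
So redild → redildul.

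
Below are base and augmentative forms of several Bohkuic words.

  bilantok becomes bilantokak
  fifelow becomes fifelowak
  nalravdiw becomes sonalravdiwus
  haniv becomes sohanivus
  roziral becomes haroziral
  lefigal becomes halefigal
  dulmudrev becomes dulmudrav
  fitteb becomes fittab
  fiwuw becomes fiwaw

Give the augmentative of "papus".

fifelow and nalravdiw both end in -w yet inflect differently (fifelowak, sonalravdiwus), so the final letter is not what conditions the rule; the last vowel is.
"papus" has last vowel 'u'. The one such stem in the data (fiwuw → fiwaw) changes the last vowel to 'a' (as do dulmudrev, fitteb), so the same rule applies.
The other patterns: stems whose last vowel is 'o' add -ak; stems whose last vowel is 'i' add so- … -us around the stem; stems whose last vowel is 'a' add the prefix ha-.
So papus → papas.

papas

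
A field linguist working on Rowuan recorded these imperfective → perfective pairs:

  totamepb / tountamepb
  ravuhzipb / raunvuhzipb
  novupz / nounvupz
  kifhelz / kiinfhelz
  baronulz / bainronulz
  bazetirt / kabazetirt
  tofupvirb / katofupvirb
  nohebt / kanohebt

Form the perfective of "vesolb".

veinsolb

novupz and kifhelz both end in -z yet inflect differently (nounvupz, kiinfhelz), so the final letter is not what conditions the rule; the second-to-last letter is.
"vesolb" has second-to-last letter 'l'. The stems whose second-to-last letter is 'l' (kifhelz → kiinfhelz, baronulz → bainronulz) insert -in- after the first vowel.
The other patterns: stems whose second-to-last letter is 'p' insert -un- after the first vowel; stems whose second-to-last letter is 'b' or 'r' add the prefix ka-.
So vesolb → veinsolb.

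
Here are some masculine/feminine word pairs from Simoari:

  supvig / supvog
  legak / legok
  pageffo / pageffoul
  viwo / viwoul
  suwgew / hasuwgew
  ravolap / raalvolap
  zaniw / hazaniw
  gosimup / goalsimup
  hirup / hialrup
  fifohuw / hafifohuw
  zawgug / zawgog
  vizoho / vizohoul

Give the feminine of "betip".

gosimup and fifohuw both have last vowel 'u' yet inflect differently (goalsimup, hafifohuw), so the last vowel is not what conditions the rule; the final letter is.
"betip" ends in -p. The stems ending in -p (gosimup → goalsimup, ravolap → raalvolap, hirup → hialrup) insert -al- after the first vowel.
The other patterns: stems ending in -o add -ul; stems ending in -w add the prefix ha-; stems ending in -g or -k change the last vowel to 'o'.
So betip → bealtip.

bealtip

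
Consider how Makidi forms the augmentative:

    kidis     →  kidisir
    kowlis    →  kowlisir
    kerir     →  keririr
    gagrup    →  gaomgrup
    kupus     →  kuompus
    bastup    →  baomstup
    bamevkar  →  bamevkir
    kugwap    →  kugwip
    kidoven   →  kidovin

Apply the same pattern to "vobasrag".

vobasrig

"vobasrag" has last vowel 'a'. The stems whose last vowel is 'a' (bamevkar → bamevkir, kugwap → kugwip) change the last vowel to 'i'.
The other patterns: stems whose last vowel is 'i' add -ir; stems whose last vowel is 'u' insert -om- after the first vowel.
So vobasrag → vobasrig.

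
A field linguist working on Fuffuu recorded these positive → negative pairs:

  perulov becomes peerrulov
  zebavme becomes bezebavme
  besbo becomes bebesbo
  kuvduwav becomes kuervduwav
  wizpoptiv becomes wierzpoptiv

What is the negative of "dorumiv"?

"dorumiv" ends in -v. The stems ending in -v (wizpoptiv → wierzpoptiv, kuvduwav → kuervduwav, perulov → peerrulov) insert -er- after the first vowel.
The other pattern: stems ending in -e or -o add the prefix be-.
So dorumiv → doerrumiv.

doerrumiv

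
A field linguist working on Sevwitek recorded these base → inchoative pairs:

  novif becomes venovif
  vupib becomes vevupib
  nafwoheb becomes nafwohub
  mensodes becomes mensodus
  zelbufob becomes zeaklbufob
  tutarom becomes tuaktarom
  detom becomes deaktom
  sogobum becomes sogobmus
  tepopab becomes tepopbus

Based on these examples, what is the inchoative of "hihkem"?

hihkum

vupib and nafwoheb both end in -b yet inflect differently (vevupib, nafwohub), so the final letter is not what conditions the rule; the last vowel is.
"hihkem" has last vowel 'e'. The stems whose last vowel is 'e' (nafwoheb → nafwohub, mensodes → mensodus) change the last vowel to 'u'.
So hihkem → hihkum.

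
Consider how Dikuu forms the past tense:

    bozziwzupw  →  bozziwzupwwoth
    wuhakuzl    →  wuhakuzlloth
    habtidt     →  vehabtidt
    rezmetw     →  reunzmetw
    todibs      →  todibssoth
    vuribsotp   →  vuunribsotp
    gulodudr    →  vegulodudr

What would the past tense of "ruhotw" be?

rezmetw and bozziwzupw both end in -w yet inflect differently (reunzmetw, bozziwzupwwoth), so the final letter is not what conditions the rule; the second-to-last letter is.
"ruhotw" has second-to-last letter 't'. The stems whose second-to-last letter is 't' (rezmetw → reunzmetw, vuribsotp → vuunribsotp) insert -un- after the first vowel.
The other patterns: stems whose second-to-last letter is 'd' add the prefix ve-; stems whose second-to-last letter is 'b', 'p' or 'z' double the final consonant and add -oth.
So ruhotw → ruunhotw.

ruunhotw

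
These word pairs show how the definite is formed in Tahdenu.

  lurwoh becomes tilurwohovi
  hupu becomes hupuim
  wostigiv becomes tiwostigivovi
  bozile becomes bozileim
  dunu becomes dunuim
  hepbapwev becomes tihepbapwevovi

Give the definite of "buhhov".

hepbapwev and bozile both have last vowel 'e' yet inflect differently (tihepbapwevovi, bozileim), so the last vowel is not what conditions the rule; whether the stem ends in a vowel or a consonant is.
"buhhov" ends in a consonant. The stems ending in a consonant (hepbapwev → tihepbapwevovi, wostigiv → tiwostigivovi, lurwoh → tilurwohovi) add ti- … -ovi around the stem.
So buhhov → tibuhhovovi.

tibuhhovovi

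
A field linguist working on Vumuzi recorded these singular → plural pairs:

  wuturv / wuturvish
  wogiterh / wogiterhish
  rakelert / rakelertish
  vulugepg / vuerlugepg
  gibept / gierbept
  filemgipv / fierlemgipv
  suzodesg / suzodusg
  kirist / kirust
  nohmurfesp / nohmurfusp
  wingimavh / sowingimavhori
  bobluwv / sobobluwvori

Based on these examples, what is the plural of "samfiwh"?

"samfiwh" has second-to-last letter 'w'. The one such stem in the data (bobluwv → sobobluwvori) adds so- … -ori around the stem, so the same rule applies.
The other patterns: stems whose second-to-last letter is 'r' add -ish; stems whose second-to-last letter is 'p' insert -er- after the first vowel; stems whose second-to-last letter is 's' change the last vowel to 'u'.
So samfiwh → sosamfiwhori.

sosamfiwhori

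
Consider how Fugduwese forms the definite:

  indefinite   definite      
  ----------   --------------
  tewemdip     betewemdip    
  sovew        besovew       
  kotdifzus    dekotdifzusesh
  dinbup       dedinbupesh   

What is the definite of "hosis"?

"hosis" has last vowel 'i'. The one such stem in the data (tewemdip → betewemdip) adds the prefix be-, so the same rule applies.
So hosis → behosis.

behosis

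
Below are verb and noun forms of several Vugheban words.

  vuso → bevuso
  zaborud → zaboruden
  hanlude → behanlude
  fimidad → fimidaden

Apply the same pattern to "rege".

fimidad and hanlude both have 3 vowels yet inflect differently (fimidaden, behanlude), so the number of vowels is not what conditions the rule; whether the stem ends in a vowel or a consonant is.
"rege" ends in a vowel. The stems ending in a vowel (hanlude → behanlude, vuso → bevuso) add the prefix be-.
So rege → berege.

berege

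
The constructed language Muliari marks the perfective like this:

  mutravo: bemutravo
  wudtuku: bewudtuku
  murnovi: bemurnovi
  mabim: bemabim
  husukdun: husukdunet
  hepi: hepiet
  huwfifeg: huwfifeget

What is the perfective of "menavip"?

"menavip" begins with m-. The stems beginning with m- (mutravo → bemutravo, murnovi → bemurnovi, mabim → bemabim) add the prefix be-.
So menavip → bemenavip.

bemenavip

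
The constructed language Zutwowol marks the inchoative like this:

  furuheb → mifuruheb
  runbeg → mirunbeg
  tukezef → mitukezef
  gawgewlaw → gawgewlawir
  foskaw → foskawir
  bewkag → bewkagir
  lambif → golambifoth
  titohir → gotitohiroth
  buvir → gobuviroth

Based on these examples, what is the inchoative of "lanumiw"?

"lanumiw" has last vowel 'i'. The stems whose last vowel is 'i' (lambif → golambifoth, titohir → gotitohiroth, buvir → gobuviroth) add go- … -oth around the stem.
So lanumiw → golanumiwoth.

golanumiwoth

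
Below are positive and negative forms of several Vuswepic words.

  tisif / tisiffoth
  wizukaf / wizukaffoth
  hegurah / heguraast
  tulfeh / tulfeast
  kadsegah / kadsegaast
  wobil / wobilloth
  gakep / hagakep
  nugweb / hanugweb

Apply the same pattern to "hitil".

hitilloth

wizukaf and kadsegah both have last vowel 'a' yet inflect differently (wizukaffoth, kadsegaast), so the last vowel is not what conditions the rule; the final letter is.
"hitil" ends in -l. The one such stem in the data (wobil → wobilloth) doubles the final consonant and adds -oth (as do wizukaf, tisif), so the same rule applies.
So hitil → hitilloth.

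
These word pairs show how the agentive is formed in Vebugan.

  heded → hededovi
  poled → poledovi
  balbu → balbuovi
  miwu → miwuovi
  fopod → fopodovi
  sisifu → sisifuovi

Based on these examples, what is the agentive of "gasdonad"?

gasdonadovi

Every pair shown (heded → hededovi, poled → poledovi, balbu → balbuovi, …) follows the same rule: add -ovi.
So gasdonad → gasdonadovi.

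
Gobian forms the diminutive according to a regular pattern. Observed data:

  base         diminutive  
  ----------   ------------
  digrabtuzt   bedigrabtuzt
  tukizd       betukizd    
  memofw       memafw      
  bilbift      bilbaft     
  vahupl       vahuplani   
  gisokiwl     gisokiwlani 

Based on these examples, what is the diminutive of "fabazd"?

befabazd

digrabtuzt and bilbift both end in -t yet inflect differently (bedigrabtuzt, bilbaft), so the final letter is not what conditions the rule; the second-to-last letter is.
"fabazd" has second-to-last letter 'z'. The stems whose second-to-last letter is 'z' (digrabtuzt → bedigrabtuzt, tukizd → betukizd) add the prefix be-.
The other patterns: stems whose second-to-last letter is 'f' change the last vowel to 'a'; stems whose second-to-last letter is 'p' or 'w' add -ani.
So fabazd → befabazd.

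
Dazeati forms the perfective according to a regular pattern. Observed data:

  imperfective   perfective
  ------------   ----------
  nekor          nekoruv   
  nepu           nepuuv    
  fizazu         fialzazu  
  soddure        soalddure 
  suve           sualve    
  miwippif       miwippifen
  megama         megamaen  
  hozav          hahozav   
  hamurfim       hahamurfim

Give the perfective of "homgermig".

hahomgermig

nepu and fizazu both end in -u yet inflect differently (nepuuv, fialzazu), so the final letter is not what conditions the rule; the first letter is.
"homgermig" begins with h-. The stems beginning with h- (hozav → hahozav, hamurfim → hahamurfim) add the prefix ha-.
The other patterns: stems beginning with n- add -uv; stems beginning with f- or s- insert -al- after the first vowel; stems beginning with m- add -en.
So homgermig → hahomgermig.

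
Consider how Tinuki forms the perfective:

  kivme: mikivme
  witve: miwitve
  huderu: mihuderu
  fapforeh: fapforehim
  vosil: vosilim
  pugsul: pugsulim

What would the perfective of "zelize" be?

kivme and fapforeh both have last vowel 'e' yet inflect differently (mikivme, fapforehim), so the last vowel is not what conditions the rule; whether the stem ends in a vowel or a consonant is.
"zelize" ends in a vowel. The stems ending in a vowel (kivme → mikivme, witve → miwitve, huderu → mihuderu) add the prefix mi-.
So zelize → mizelize.

mizelize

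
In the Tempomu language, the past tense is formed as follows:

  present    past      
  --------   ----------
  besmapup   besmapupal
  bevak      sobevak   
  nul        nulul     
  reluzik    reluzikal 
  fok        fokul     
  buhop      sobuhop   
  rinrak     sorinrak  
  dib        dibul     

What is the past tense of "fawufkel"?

"fawufkel" has 3 vowels. The stems with 3 vowels (besmapup → besmapupal, reluzik → reluzikal) add -al.
The other patterns: stems with 1 vowel add -ul; stems with 2 vowels add the prefix so-.
So fawufkel → fawufkelal.

fawufkelal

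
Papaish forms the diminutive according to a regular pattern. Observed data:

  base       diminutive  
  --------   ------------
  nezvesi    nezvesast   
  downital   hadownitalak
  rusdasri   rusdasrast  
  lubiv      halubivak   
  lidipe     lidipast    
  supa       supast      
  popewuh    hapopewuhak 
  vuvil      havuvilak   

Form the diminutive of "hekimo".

vuvil and nezvesi both have last vowel 'i' yet inflect differently (havuvilak, nezvesast), so the last vowel is not what conditions the rule; whether the stem ends in a vowel or a consonant is.
"hekimo" ends in a vowel. The stems ending in a vowel (nezvesi → nezvesast, lidipe → lidipast, rusdasri → rusdasrast) drop the final letter and add -ast.
So hekimo → hekimast.

hekimast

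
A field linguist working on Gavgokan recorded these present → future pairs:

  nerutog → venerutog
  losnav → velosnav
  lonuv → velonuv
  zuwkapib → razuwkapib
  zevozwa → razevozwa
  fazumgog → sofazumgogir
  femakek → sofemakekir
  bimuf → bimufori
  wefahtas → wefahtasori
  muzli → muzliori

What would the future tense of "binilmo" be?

nerutog and fazumgog both end in -g yet inflect differently (venerutog, sofazumgogir), so the final letter is not what conditions the rule; the first letter is.
"binilmo" begins with b-. The one such stem in the data (bimuf → bimufori) adds -ori, so the same rule applies.
So binilmo → binilmoori.

binilmoori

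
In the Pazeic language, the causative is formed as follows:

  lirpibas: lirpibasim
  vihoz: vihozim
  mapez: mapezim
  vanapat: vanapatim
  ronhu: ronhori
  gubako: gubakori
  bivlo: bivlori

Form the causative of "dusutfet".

dusutfetim

vihoz and gubako both have last vowel 'o' yet inflect differently (vihozim, gubakori), so the last vowel is not what conditions the rule; whether the stem ends in a vowel or a consonant is.
"dusutfet" ends in a consonant. The stems ending in a consonant (lirpibas → lirpibasim, vihoz → vihozim, mapez → mapezim) add -im.
So dusutfet → dusutfetim.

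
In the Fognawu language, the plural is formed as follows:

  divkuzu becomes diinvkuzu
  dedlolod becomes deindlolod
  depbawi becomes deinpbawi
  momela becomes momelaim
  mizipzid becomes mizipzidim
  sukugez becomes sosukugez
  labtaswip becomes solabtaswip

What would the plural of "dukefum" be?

"dukefum" begins with d-. The stems beginning with d- (divkuzu → diinvkuzu, dedlolod → deindlolod, depbawi → deinpbawi) insert -in- after the first vowel.
So dukefum → duinkefum.

duinkefum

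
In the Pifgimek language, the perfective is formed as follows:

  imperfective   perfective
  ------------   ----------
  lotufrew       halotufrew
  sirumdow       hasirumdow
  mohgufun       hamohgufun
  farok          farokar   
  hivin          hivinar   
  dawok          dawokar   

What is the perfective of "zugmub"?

zugmubar

mohgufun and hivin both end in -n yet inflect differently (hamohgufun, hivinar), so the final letter is not what conditions the rule; the number of vowels is.
"zugmub" has 2 vowels. The stems with 2 vowels (hivin → hivinar, farok → farokar, dawok → dawokar) add -ar.
So zugmub → zugmubar.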